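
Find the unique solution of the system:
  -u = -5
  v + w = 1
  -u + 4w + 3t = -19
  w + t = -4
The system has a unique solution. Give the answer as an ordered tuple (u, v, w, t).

Form the augmented matrix and row-reduce:
  [ -1  0  0  0  |   -5 ]
  [  0  1  1  0  |    1 ]
  [ -1  0  4  3  |  -19 ]
  [  0  0  1  1  |   -4 ]
R1 ← -1·R1
  [  1  0  0  0  |    5 ]
  [  0  1  1  0  |    1 ]
  [ -1  0  4  3  |  -19 ]
  [  0  0  1  1  |   -4 ]
R3 ← R3 + R1
  [ 1  0  0  0  |    5 ]
  [ 0  1  1  0  |    1 ]
  [ 0  0  4  3  |  -14 ]
  [ 0  0  1  1  |   -4 ]
R3 ← 1/4·R3
  [ 1  0  0    0  |     5 ]
  [ 0  1  1    0  |     1 ]
  [ 0  0  1  3/4  |  -7/2 ]
  [ 0  0  1    1  |    -4 ]
R4 ← R4 − R3
  [ 1  0  0    0  |     5 ]
  [ 0  1  1    0  |     1 ]
  [ 0  0  1  3/4  |  -7/2 ]
  [ 0  0  0  1/4  |  -1/2 ]
R4 ← 4·R4
  [ 1  0  0    0  |     5 ]
  [ 0  1  1    0  |     1 ]
  [ 0  0  1  3/4  |  -7/2 ]
  [ 0  0  0    1  |    -2 ]
R3 ← R3 − 3/4·R4
  [ 1  0  0  0  |   5 ]
  [ 0  1  1  0  |   1 ]
  [ 0  0  1  0  |  -2 ]
  [ 0  0  0  1  |  -2 ]
R2 ← R2 − R3
  [ 1  0  0  0  |   5 ]
  [ 0  1  0  0  |   3 ]
  [ 0  0  1  0  |  -2 ]
  [ 0  0  0  1  |  -2 ]
Reading off the last column: u = 5, v = 3, w = -2, t = -2.

(5, 3, -2, -2)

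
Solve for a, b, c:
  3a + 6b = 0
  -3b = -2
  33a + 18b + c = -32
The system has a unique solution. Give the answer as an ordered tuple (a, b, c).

(-4/3, 2/3, 0)

Form the augmented matrix and row-reduce:
  [  3   6  0  |    0 ]
  [  0  -3  0  |   -2 ]
  [ 33  18  1  |  -32 ]
R1 ← 1/3·R1
  [  1   2  0  |    0 ]
  [  0  -3  0  |   -2 ]
  [ 33  18  1  |  -32 ]
R3 ← R3 − 33·R1
  [ 1    2  0  |    0 ]
  [ 0   -3  0  |   -2 ]
  [ 0  -48  1  |  -32 ]
R2 ← -1/3·R2
  [ 1    2  0  |    0 ]
  [ 0    1  0  |  2/3 ]
  [ 0  -48  1  |  -32 ]
R3 ← R3 + 48·R2
  [ 1  2  0  |    0 ]
  [ 0  1  0  |  2/3 ]
  [ 0  0  1  |    0 ]
R1 ← R1 − 2·R2
  [ 1  0  0  |  -4/3 ]
  [ 0  1  0  |   2/3 ]
  [ 0  0  1  |     0 ]
Reading off the last column: a = -4/3, b = 2/3, c = 0.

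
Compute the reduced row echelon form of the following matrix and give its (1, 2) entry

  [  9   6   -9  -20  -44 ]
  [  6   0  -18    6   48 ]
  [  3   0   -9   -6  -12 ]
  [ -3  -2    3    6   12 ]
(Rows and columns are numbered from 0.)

Multiply ρ1 by 1/9.
  [  1  2/3   -1  -20/9  -44/9 ]
  [  6    0  -18      6     48 ]
  [  3    0   -9     -6    -12 ]
  [ -3   -2    3      6     12 ]
Subtract 6 times ρ1 from ρ2.
  [  1  2/3   -1  -20/9  -44/9 ]
  [  0   -4  -12   58/3  232/3 ]
  [  3    0   -9     -6    -12 ]
  [ -3   -2    3      6     12 ]
Subtract 3 times ρ1 from ρ3.
  [  1  2/3   -1  -20/9  -44/9 ]
  [  0   -4  -12   58/3  232/3 ]
  [  0   -2   -6    2/3    8/3 ]
  [ -3   -2    3      6     12 ]
Add 3 times ρ1 to ρ4.
  [ 1  2/3   -1  -20/9  -44/9 ]
  [ 0   -4  -12   58/3  232/3 ]
  [ 0   -2   -6    2/3    8/3 ]
  [ 0    0    0   -2/3   -8/3 ]
Multiply ρ2 by -1/4.
  [ 1  2/3  -1  -20/9  -44/9 ]
  [ 0    1   3  -29/6  -58/3 ]
  [ 0   -2  -6    2/3    8/3 ]
  [ 0    0   0   -2/3   -8/3 ]
Add 2 times ρ2 to ρ3.
  [ 1  2/3  -1  -20/9  -44/9 ]
  [ 0    1   3  -29/6  -58/3 ]
  [ 0    0   0     -9    -36 ]
  [ 0    0   0   -2/3   -8/3 ]
Multiply ρ3 by -1/9.
  [ 1  2/3  -1  -20/9  -44/9 ]
  [ 0    1   3  -29/6  -58/3 ]
  [ 0    0   0      1      4 ]
  [ 0    0   0   -2/3   -8/3 ]
Add 2/3 times ρ3 to ρ4.
  [ 1  2/3  -1  -20/9  -44/9 ]
  [ 0    1   3  -29/6  -58/3 ]
  [ 0    0   0      1      4 ]
  [ 0    0   0      0      0 ]
Add 29/6 times ρ3 to ρ2.
  [ 1  2/3  -1  -20/9  -44/9 ]
  [ 0    1   3      0      0 ]
  [ 0    0   0      1      4 ]
  [ 0    0   0      0      0 ]
Add 20/9 times ρ3 to ρ1.
  [ 1  2/3  -1  0  4 ]
  [ 0    1   3  0  0 ]
  [ 0    0   0  1  4 ]
  [ 0    0   0  0  0 ]
Subtract 2/3 times ρ2 from ρ1.
  [ 1  0  -3  0  4 ]
  [ 0  1   3  0  0 ]
  [ 0  0   0  1  4 ]
  [ 0  0   0  0  0 ]

3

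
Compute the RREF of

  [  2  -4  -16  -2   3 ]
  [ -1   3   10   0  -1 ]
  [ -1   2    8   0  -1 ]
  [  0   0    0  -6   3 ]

r1 := 1/2·r1
  [  1  -2  -8  -1  3/2 ]
  [ -1   3  10   0   -1 ]
  [ -1   2   8   0   -1 ]
  [  0   0   0  -6    3 ]
r2 := r2 + r1
  [  1  -2  -8  -1  3/2 ]
  [  0   1   2  -1  1/2 ]
  [ -1   2   8   0   -1 ]
  [  0   0   0  -6    3 ]
r3 := r3 + r1
  [ 1  -2  -8  -1  3/2 ]
  [ 0   1   2  -1  1/2 ]
  [ 0   0   0  -1  1/2 ]
  [ 0   0   0  -6    3 ]
r3 := -1·r3
  [ 1  -2  -8  -1   3/2 ]
  [ 0   1   2  -1   1/2 ]
  [ 0   0   0   1  -1/2 ]
  [ 0   0   0  -6     3 ]
r4 := r4 + 6·r3
  [ 1  -2  -8  -1   3/2 ]
  [ 0   1   2  -1   1/2 ]
  [ 0   0   0   1  -1/2 ]
  [ 0   0   0   0     0 ]
r2 := r2 + r3
  [ 1  -2  -8  -1   3/2 ]
  [ 0   1   2   0     0 ]
  [ 0   0   0   1  -1/2 ]
  [ 0   0   0   0     0 ]
r1 := r1 + r3
  [ 1  -2  -8  0     1 ]
  [ 0   1   2  0     0 ]
  [ 0   0   0  1  -1/2 ]
  [ 0   0   0  0     0 ]
r1 := r1 + 2·r2
  [ 1  0  -4  0     1 ]
  [ 0  1   2  0     0 ]
  [ 0  0   0  1  -1/2 ]
  [ 0  0   0  0     0 ]

[[1, 0, -4, 0, 1], [0, 1, 2, 0, 0], [0, 0, 0, 1, -1/2], [0, 0, 0, 0, 0]]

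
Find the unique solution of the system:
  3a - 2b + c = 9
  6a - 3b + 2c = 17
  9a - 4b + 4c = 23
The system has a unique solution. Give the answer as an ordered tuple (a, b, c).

(3, -1, -2)

Form the augmented matrix and row-reduce:
  [ 3  -2  1  |   9 ]
  [ 6  -3  2  |  17 ]
  [ 9  -4  4  |  23 ]
ρ1 -> 1/3·ρ1
  [ 1  -2/3  1/3  |   3 ]
  [ 6    -3    2  |  17 ]
  [ 9    -4    4  |  23 ]
ρ2 -> ρ2 − 6·ρ1
  [ 1  -2/3  1/3  |   3 ]
  [ 0     1    0  |  -1 ]
  [ 9    -4    4  |  23 ]
ρ3 -> ρ3 − 9·ρ1
  [ 1  -2/3  1/3  |   3 ]
  [ 0     1    0  |  -1 ]
  [ 0     2    1  |  -4 ]
ρ3 -> ρ3 − 2·ρ2
  [ 1  -2/3  1/3  |   3 ]
  [ 0     1    0  |  -1 ]
  [ 0     0    1  |  -2 ]
ρ1 -> ρ1 − 1/3·ρ3
  [ 1  -2/3  0  |  11/3 ]
  [ 0     1  0  |    -1 ]
  [ 0     0  1  |    -2 ]
ρ1 -> ρ1 + 2/3·ρ2
  [ 1  0  0  |   3 ]
  [ 0  1  0  |  -1 ]
  [ 0  0  1  |  -2 ]
Reading off the last column: a = 3, b = -1, c = -2.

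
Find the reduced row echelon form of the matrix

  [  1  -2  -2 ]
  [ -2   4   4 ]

r2 → r2 + 2·r1
  [ 1  -2  -2 ]
  [ 0   0   0 ]

[[1, -2, -2], [0, 0, 0]]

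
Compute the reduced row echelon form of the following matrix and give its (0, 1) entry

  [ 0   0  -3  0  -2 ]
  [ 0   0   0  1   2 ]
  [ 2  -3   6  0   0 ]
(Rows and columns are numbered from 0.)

-3/2

Swap R1 and R3.
  [ 2  -3   6  0   0 ]
  [ 0   0   0  1   2 ]
  [ 0   0  -3  0  -2 ]
Multiply R1 by 1/2.
  [ 1  -3/2   3  0   0 ]
  [ 0     0   0  1   2 ]
  [ 0     0  -3  0  -2 ]
Swap R2 and R3.
  [ 1  -3/2   3  0   0 ]
  [ 0     0  -3  0  -2 ]
  [ 0     0   0  1   2 ]
Multiply R2 by -1/3.
  [ 1  -3/2  3  0    0 ]
  [ 0     0  1  0  2/3 ]
  [ 0     0  0  1    2 ]
Subtract 3 times R2 from R1.
  [ 1  -3/2  0  0   -2 ]
  [ 0     0  1  0  2/3 ]
  [ 0     0  0  1    2 ]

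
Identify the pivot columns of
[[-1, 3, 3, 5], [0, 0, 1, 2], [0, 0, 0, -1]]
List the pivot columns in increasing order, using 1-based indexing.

R1 → -1·R1
  [ 1  -3  -3  -5 ]
  [ 0   0   1   2 ]
  [ 0   0   0  -1 ]
R3 → -1·R3
  [ 1  -3  -3  -5 ]
  [ 0   0   1   2 ]
  [ 0   0   0   1 ]
R2 → R2 − 2·R3
  [ 1  -3  -3  -5 ]
  [ 0   0   1   0 ]
  [ 0   0   0   1 ]
R1 → R1 + 5·R3
  [ 1  -3  -3  0 ]
  [ 0   0   1  0 ]
  [ 0   0   0  1 ]
R1 → R1 + 3·R2
  [ 1  -3  0  0 ]
  [ 0   0  1  0 ]
  [ 0   0  0  1 ]
Pivot columns are the columns containing a leading 1.

1, 3, 4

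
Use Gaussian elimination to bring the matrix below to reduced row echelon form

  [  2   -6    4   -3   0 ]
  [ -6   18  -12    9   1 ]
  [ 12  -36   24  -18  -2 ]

[[1, -3, 2, -3/2, 0], [0, 0, 0, 0, 1], [0, 0, 0, 0, 0]]

Multiply R1 by 1/2.
  [  1   -3    2  -3/2   0 ]
  [ -6   18  -12     9   1 ]
  [ 12  -36   24   -18  -2 ]
Add 6 times R1 to R2.
  [  1   -3   2  -3/2   0 ]
  [  0    0   0     0   1 ]
  [ 12  -36  24   -18  -2 ]
Subtract 12 times R1 from R3.
  [ 1  -3  2  -3/2   0 ]
  [ 0   0  0     0   1 ]
  [ 0   0  0     0  -2 ]
Add 2 times R2 to R3.
  [ 1  -3  2  -3/2  0 ]
  [ 0   0  0     0  1 ]
  [ 0   0  0     0  0 ]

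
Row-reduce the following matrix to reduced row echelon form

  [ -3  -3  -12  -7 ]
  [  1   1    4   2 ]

ρ1 → -1/3·ρ1
  [ 1  1  4  7/3 ]
  [ 1  1  4    2 ]
ρ2 → ρ2 − ρ1
  [ 1  1  4   7/3 ]
  [ 0  0  0  -1/3 ]
ρ2 → -3·ρ2
  [ 1  1  4  7/3 ]
  [ 0  0  0    1 ]
ρ1 → ρ1 − 7/3·ρ2
  [ 1  1  4  0 ]
  [ 0  0  0  1 ]

[[1, 1, 4, 0], [0, 0, 0, 1]]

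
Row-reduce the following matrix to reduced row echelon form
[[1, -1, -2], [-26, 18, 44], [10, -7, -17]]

[[1, 0, -1], [0, 1, 1], [0, 0, 0]]

R2 → R2 + 26·R1
  [  1  -1   -2 ]
  [  0  -8   -8 ]
  [ 10  -7  -17 ]
R3 → R3 − 10·R1
  [ 1  -1  -2 ]
  [ 0  -8  -8 ]
  [ 0   3   3 ]
R2 → -1/8·R2
  [ 1  -1  -2 ]
  [ 0   1   1 ]
  [ 0   3   3 ]
R3 → R3 − 3·R2
  [ 1  -1  -2 ]
  [ 0   1   1 ]
  [ 0   0   0 ]
R1 → R1 + R2
  [ 1  0  -1 ]
  [ 0  1   1 ]
  [ 0  0   0 ]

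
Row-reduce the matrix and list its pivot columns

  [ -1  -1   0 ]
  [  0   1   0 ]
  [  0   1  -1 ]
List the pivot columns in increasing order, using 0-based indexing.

0, 1, 2

r1 := -1·r1
r3 := r3 − r2
r3 := -1·r3
r1 := r1 − r2
Pivot columns are the columns containing a leading 1.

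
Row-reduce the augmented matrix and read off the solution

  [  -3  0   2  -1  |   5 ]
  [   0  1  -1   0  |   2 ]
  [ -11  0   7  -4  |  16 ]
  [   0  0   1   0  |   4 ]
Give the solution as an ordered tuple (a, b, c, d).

(0, 6, 4, 3)

Multiply r1 by -1/3.
  [   1  0  -2/3  1/3  |  -5/3 ]
  [   0  1    -1    0  |     2 ]
  [ -11  0     7   -4  |    16 ]
  [   0  0     1    0  |     4 ]
Add 11 times r1 to r3.
  [ 1  0  -2/3   1/3  |  -5/3 ]
  [ 0  1    -1     0  |     2 ]
  [ 0  0  -1/3  -1/3  |  -7/3 ]
  [ 0  0     1     0  |     4 ]
Multiply r3 by -3.
  [ 1  0  -2/3  1/3  |  -5/3 ]
  [ 0  1    -1    0  |     2 ]
  [ 0  0     1    1  |     7 ]
  [ 0  0     1    0  |     4 ]
Subtract r3 from r4.
  [ 1  0  -2/3  1/3  |  -5/3 ]
  [ 0  1    -1    0  |     2 ]
  [ 0  0     1    1  |     7 ]
  [ 0  0     0   -1  |    -3 ]
Multiply r4 by -1.
  [ 1  0  -2/3  1/3  |  -5/3 ]
  [ 0  1    -1    0  |     2 ]
  [ 0  0     1    1  |     7 ]
  [ 0  0     0    1  |     3 ]
Subtract r4 from r3.
  [ 1  0  -2/3  1/3  |  -5/3 ]
  [ 0  1    -1    0  |     2 ]
  [ 0  0     1    0  |     4 ]
  [ 0  0     0    1  |     3 ]
Subtract 1/3 times r4 from r1.
  [ 1  0  -2/3  0  |  -8/3 ]
  [ 0  1    -1  0  |     2 ]
  [ 0  0     1  0  |     4 ]
  [ 0  0     0  1  |     3 ]
Add r3 to r2.
  [ 1  0  -2/3  0  |  -8/3 ]
  [ 0  1     0  0  |     6 ]
  [ 0  0     1  0  |     4 ]
  [ 0  0     0  1  |     3 ]
Add 2/3 times r3 to r1.
  [ 1  0  0  0  |  0 ]
  [ 0  1  0  0  |  6 ]
  [ 0  0  1  0  |  4 ]
  [ 0  0  0  1  |  3 ]
Reading off the last column: a = 0, b = 6, c = 4, d = 3.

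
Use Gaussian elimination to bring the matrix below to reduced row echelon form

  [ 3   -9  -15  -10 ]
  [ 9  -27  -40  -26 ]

[[1, -3, 0, 2/3], [0, 0, 1, 4/5]]

R1 → 1/3·R1
  [ 1   -3   -5  -10/3 ]
  [ 9  -27  -40    -26 ]
R2 → R2 − 9·R1
  [ 1  -3  -5  -10/3 ]
  [ 0   0   5      4 ]
R2 → 1/5·R2
  [ 1  -3  -5  -10/3 ]
  [ 0   0   1    4/5 ]
R1 → R1 + 5·R2
  [ 1  -3  0  2/3 ]
  [ 0   0  1  4/5 ]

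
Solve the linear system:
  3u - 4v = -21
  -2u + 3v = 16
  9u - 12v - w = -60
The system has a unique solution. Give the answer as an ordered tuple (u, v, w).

(1, 6, -3)

Form the augmented matrix and row-reduce:
  [  3   -4   0  |  -21 ]
  [ -2    3   0  |   16 ]
  [  9  -12  -1  |  -60 ]
R1 ← 1/3·R1
  [  1  -4/3   0  |   -7 ]
  [ -2     3   0  |   16 ]
  [  9   -12  -1  |  -60 ]
R2 ← R2 + 2·R1
  [ 1  -4/3   0  |   -7 ]
  [ 0   1/3   0  |    2 ]
  [ 9   -12  -1  |  -60 ]
R3 ← R3 − 9·R1
  [ 1  -4/3   0  |  -7 ]
  [ 0   1/3   0  |   2 ]
  [ 0     0  -1  |   3 ]
R2 ← 3·R2
  [ 1  -4/3   0  |  -7 ]
  [ 0     1   0  |   6 ]
  [ 0     0  -1  |   3 ]
R3 ← -1·R3
  [ 1  -4/3  0  |  -7 ]
  [ 0     1  0  |   6 ]
  [ 0     0  1  |  -3 ]
R1 ← R1 + 4/3·R2
  [ 1  0  0  |   1 ]
  [ 0  1  0  |   6 ]
  [ 0  0  1  |  -3 ]
Reading off the last column: u = 1, v = 6, w = -3.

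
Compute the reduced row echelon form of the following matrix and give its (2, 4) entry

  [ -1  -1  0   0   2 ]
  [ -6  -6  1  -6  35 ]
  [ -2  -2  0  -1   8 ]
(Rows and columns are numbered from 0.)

R1 := -1·R1
  [  1   1  0   0  -2 ]
  [ -6  -6  1  -6  35 ]
  [ -2  -2  0  -1   8 ]
R2 := R2 + 6·R1
  [  1   1  0   0  -2 ]
  [  0   0  1  -6  23 ]
  [ -2  -2  0  -1   8 ]
R3 := R3 + 2·R1
  [ 1  1  0   0  -2 ]
  [ 0  0  1  -6  23 ]
  [ 0  0  0  -1   4 ]
R3 := -1·R3
  [ 1  1  0   0  -2 ]
  [ 0  0  1  -6  23 ]
  [ 0  0  0   1  -4 ]
R2 := R2 + 6·R3
  [ 1  1  0  0  -2 ]
  [ 0  0  1  0  -1 ]
  [ 0  0  0  1  -4 ]

-4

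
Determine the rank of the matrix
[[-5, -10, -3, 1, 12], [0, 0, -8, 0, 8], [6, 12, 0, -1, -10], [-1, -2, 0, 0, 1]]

R1 := -1/5·R1
  [  1   2  3/5  -1/5  -12/5 ]
  [  0   0   -8     0      8 ]
  [  6  12    0    -1    -10 ]
  [ -1  -2    0     0      1 ]
R3 := R3 − 6·R1
  [  1   2    3/5  -1/5  -12/5 ]
  [  0   0     -8     0      8 ]
  [  0   0  -18/5   1/5   22/5 ]
  [ -1  -2      0     0      1 ]
R4 := R4 + R1
  [ 1  2    3/5  -1/5  -12/5 ]
  [ 0  0     -8     0      8 ]
  [ 0  0  -18/5   1/5   22/5 ]
  [ 0  0    3/5  -1/5   -7/5 ]
R2 := -1/8·R2
  [ 1  2    3/5  -1/5  -12/5 ]
  [ 0  0      1     0     -1 ]
  [ 0  0  -18/5   1/5   22/5 ]
  [ 0  0    3/5  -1/5   -7/5 ]
R3 := R3 + 18/5·R2
  [ 1  2  3/5  -1/5  -12/5 ]
  [ 0  0    1     0     -1 ]
  [ 0  0    0   1/5    4/5 ]
  [ 0  0  3/5  -1/5   -7/5 ]
R4 := R4 − 3/5·R2
  [ 1  2  3/5  -1/5  -12/5 ]
  [ 0  0    1     0     -1 ]
  [ 0  0    0   1/5    4/5 ]
  [ 0  0    0  -1/5   -4/5 ]
R3 := 5·R3
  [ 1  2  3/5  -1/5  -12/5 ]
  [ 0  0    1     0     -1 ]
  [ 0  0    0     1      4 ]
  [ 0  0    0  -1/5   -4/5 ]
R4 := R4 + 1/5·R3
  [ 1  2  3/5  -1/5  -12/5 ]
  [ 0  0    1     0     -1 ]
  [ 0  0    0     1      4 ]
  [ 0  0    0     0      0 ]
R1 := R1 + 1/5·R3
  [ 1  2  3/5  0  -8/5 ]
  [ 0  0    1  0    -1 ]
  [ 0  0    0  1     4 ]
  [ 0  0    0  0     0 ]
R1 := R1 − 3/5·R2
  [ 1  2  0  0  -1 ]
  [ 0  0  1  0  -1 ]
  [ 0  0  0  1   4 ]
  [ 0  0  0  0   0 ]
The reduced form has 3 nonzero rows.

rank = 3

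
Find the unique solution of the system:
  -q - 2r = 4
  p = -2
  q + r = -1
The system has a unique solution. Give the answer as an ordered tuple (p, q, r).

Form the augmented matrix and row-reduce:
  [ 0  -1  -2  |   4 ]
  [ 1   0   0  |  -2 ]
  [ 0   1   1  |  -1 ]
ρ1 <-> ρ2
  [ 1   0   0  |  -2 ]
  [ 0  -1  -2  |   4 ]
  [ 0   1   1  |  -1 ]
ρ2 ← -1·ρ2
  [ 1  0  0  |  -2 ]
  [ 0  1  2  |  -4 ]
  [ 0  1  1  |  -1 ]
ρ3 ← ρ3 − ρ2
  [ 1  0   0  |  -2 ]
  [ 0  1   2  |  -4 ]
  [ 0  0  -1  |   3 ]
ρ3 ← -1·ρ3
  [ 1  0  0  |  -2 ]
  [ 0  1  2  |  -4 ]
  [ 0  0  1  |  -3 ]
ρ2 ← ρ2 − 2·ρ3
  [ 1  0  0  |  -2 ]
  [ 0  1  0  |   2 ]
  [ 0  0  1  |  -3 ]
Reading off the last column: p = -2, q = 2, r = -3.

(-2, 2, -3)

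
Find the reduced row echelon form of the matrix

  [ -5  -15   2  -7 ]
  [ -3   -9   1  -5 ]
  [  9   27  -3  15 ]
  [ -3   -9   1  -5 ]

[[1, 3, 0, 3], [0, 0, 1, 4], [0, 0, 0, 0], [0, 0, 0, 0]]

R1 → -1/5·R1
  [  1   3  -2/5  7/5 ]
  [ -3  -9     1   -5 ]
  [  9  27    -3   15 ]
  [ -3  -9     1   -5 ]
R2 → R2 + 3·R1
  [  1   3  -2/5   7/5 ]
  [  0   0  -1/5  -4/5 ]
  [  9  27    -3    15 ]
  [ -3  -9     1    -5 ]
R3 → R3 − 9·R1
  [  1   3  -2/5   7/5 ]
  [  0   0  -1/5  -4/5 ]
  [  0   0   3/5  12/5 ]
  [ -3  -9     1    -5 ]
R4 → R4 + 3·R1
  [ 1  3  -2/5   7/5 ]
  [ 0  0  -1/5  -4/5 ]
  [ 0  0   3/5  12/5 ]
  [ 0  0  -1/5  -4/5 ]
R2 → -5·R2
  [ 1  3  -2/5   7/5 ]
  [ 0  0     1     4 ]
  [ 0  0   3/5  12/5 ]
  [ 0  0  -1/5  -4/5 ]
R3 → R3 − 3/5·R2
  [ 1  3  -2/5   7/5 ]
  [ 0  0     1     4 ]
  [ 0  0     0     0 ]
  [ 0  0  -1/5  -4/5 ]
R4 → R4 + 1/5·R2
  [ 1  3  -2/5  7/5 ]
  [ 0  0     1    4 ]
  [ 0  0     0    0 ]
  [ 0  0     0    0 ]
R1 → R1 + 2/5·R2
  [ 1  3  0  3 ]
  [ 0  0  1  4 ]
  [ 0  0  0  0 ]
  [ 0  0  0  0 ]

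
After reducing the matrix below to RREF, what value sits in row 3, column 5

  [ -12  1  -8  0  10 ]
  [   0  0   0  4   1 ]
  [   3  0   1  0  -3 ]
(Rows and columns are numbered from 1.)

1/4

R1 -> -1/12·R1
  [ 1  -1/12  2/3  0  -5/6 ]
  [ 0      0    0  4     1 ]
  [ 3      0    1  0    -3 ]
R3 -> R3 − 3·R1
  [ 1  -1/12  2/3  0  -5/6 ]
  [ 0      0    0  4     1 ]
  [ 0    1/4   -1  0  -1/2 ]
R2 ↔ R3
  [ 1  -1/12  2/3  0  -5/6 ]
  [ 0    1/4   -1  0  -1/2 ]
  [ 0      0    0  4     1 ]
R2 -> 4·R2
  [ 1  -1/12  2/3  0  -5/6 ]
  [ 0      1   -4  0    -2 ]
  [ 0      0    0  4     1 ]
R3 -> 1/4·R3
  [ 1  -1/12  2/3  0  -5/6 ]
  [ 0      1   -4  0    -2 ]
  [ 0      0    0  1   1/4 ]
R1 -> R1 + 1/12·R2
  [ 1  0  1/3  0   -1 ]
  [ 0  1   -4  0   -2 ]
  [ 0  0    0  1  1/4 ]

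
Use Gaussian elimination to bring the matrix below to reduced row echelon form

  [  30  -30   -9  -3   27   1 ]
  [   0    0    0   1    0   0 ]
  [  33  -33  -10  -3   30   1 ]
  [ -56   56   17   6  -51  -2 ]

R1 -> 1/30·R1
R3 -> R3 − 33·R1
R4 -> R4 + 56·R1
R2 <=> R3
R2 -> -10·R2
R4 -> R4 − 1/5·R2
R4 -> R4 − R3
R4 -> -3·R4
R2 -> R2 − R4
R1 -> R1 − 1/30·R4
R2 -> R2 + 3·R3
R1 -> R1 + 1/10·R3
R1 -> R1 + 3/10·R2

[[1, -1, 0, 0, 0, 0], [0, 0, 1, 0, -3, 0], [0, 0, 0, 1, 0, 0], [0, 0, 0, 0, 0, 1]]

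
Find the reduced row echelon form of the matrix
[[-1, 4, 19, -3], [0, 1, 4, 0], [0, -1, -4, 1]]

[[1, 0, -3, 0], [0, 1, 4, 0], [0, 0, 0, 1]]

ρ1 := -1·ρ1
  [ 1  -4  -19  3 ]
  [ 0   1    4  0 ]
  [ 0  -1   -4  1 ]
ρ3 := ρ3 + ρ2
  [ 1  -4  -19  3 ]
  [ 0   1    4  0 ]
  [ 0   0    0  1 ]
ρ1 := ρ1 − 3·ρ3
  [ 1  -4  -19  0 ]
  [ 0   1    4  0 ]
  [ 0   0    0  1 ]
ρ1 := ρ1 + 4·ρ2
  [ 1  0  -3  0 ]
  [ 0  1   4  0 ]
  [ 0  0   0  1 ]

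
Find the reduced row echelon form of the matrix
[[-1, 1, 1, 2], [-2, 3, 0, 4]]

Multiply R1 by -1.
  [  1  -1  -1  -2 ]
  [ -2   3   0   4 ]
Add 2 times R1 to R2.
  [ 1  -1  -1  -2 ]
  [ 0   1  -2   0 ]
Add R2 to R1.
  [ 1  0  -3  -2 ]
  [ 0  1  -2   0 ]

[[1, 0, -3, -2], [0, 1, -2, 0]]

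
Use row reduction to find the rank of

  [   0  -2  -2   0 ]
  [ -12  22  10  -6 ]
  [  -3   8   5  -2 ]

Swap R1 and R2.
  [ -12  22  10  -6 ]
  [   0  -2  -2   0 ]
  [  -3   8   5  -2 ]
Multiply R1 by -1/12.
  [  1  -11/6  -5/6  1/2 ]
  [  0     -2    -2    0 ]
  [ -3      8     5   -2 ]
Add 3 times R1 to R3.
  [ 1  -11/6  -5/6   1/2 ]
  [ 0     -2    -2     0 ]
  [ 0    5/2   5/2  -1/2 ]
Multiply R2 by -1/2.
  [ 1  -11/6  -5/6   1/2 ]
  [ 0      1     1     0 ]
  [ 0    5/2   5/2  -1/2 ]
Subtract 5/2 times R2 from R3.
  [ 1  -11/6  -5/6   1/2 ]
  [ 0      1     1     0 ]
  [ 0      0     0  -1/2 ]
Multiply R3 by -2.
  [ 1  -11/6  -5/6  1/2 ]
  [ 0      1     1    0 ]
  [ 0      0     0    1 ]
Subtract 1/2 times R3 from R1.
  [ 1  -11/6  -5/6  0 ]
  [ 0      1     1  0 ]
  [ 0      0     0  1 ]
Add 11/6 times R2 to R1.
  [ 1  0  1  0 ]
  [ 0  1  1  0 ]
  [ 0  0  0  1 ]
The reduced form has 3 nonzero rows.

rank = 3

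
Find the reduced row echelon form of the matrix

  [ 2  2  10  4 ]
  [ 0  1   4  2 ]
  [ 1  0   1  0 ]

[[1, 0, 1, 0], [0, 1, 4, 2], [0, 0, 0, 0]]

ρ1 → 1/2·ρ1
ρ3 → ρ3 − ρ1
ρ3 → ρ3 + ρ2
ρ1 → ρ1 − ρ2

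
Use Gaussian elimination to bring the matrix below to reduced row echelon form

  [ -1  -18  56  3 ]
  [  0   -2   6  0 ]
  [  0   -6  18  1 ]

ρ1 -> -1·ρ1
  [ 1  18  -56  -3 ]
  [ 0  -2    6   0 ]
  [ 0  -6   18   1 ]
ρ2 -> -1/2·ρ2
  [ 1  18  -56  -3 ]
  [ 0   1   -3   0 ]
  [ 0  -6   18   1 ]
ρ3 -> ρ3 + 6·ρ2
  [ 1  18  -56  -3 ]
  [ 0   1   -3   0 ]
  [ 0   0    0   1 ]
ρ1 -> ρ1 + 3·ρ3
  [ 1  18  -56  0 ]
  [ 0   1   -3  0 ]
  [ 0   0    0  1 ]
ρ1 -> ρ1 − 18·ρ2
  [ 1  0  -2  0 ]
  [ 0  1  -3  0 ]
  [ 0  0   0  1 ]

[[1, 0, -2, 0], [0, 1, -3, 0], [0, 0, 0, 1]]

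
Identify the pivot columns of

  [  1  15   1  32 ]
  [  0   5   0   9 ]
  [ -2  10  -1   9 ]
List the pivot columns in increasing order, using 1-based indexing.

1, 2, 3

r3 := r3 + 2·r1
r2 := 1/5·r2
r3 := r3 − 40·r2
r1 := r1 − r3
r1 := r1 − 15·r2
Pivot columns are the columns containing a leading 1.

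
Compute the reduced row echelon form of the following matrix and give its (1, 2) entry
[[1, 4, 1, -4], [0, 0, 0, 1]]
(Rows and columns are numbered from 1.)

Add 4 times R2 to R1.

4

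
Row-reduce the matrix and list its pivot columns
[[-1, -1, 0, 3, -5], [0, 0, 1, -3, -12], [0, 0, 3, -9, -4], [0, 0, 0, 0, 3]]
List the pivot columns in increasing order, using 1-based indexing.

1, 3, 5

r1 -> -1·r1
  [ 1  1  0  -3    5 ]
  [ 0  0  1  -3  -12 ]
  [ 0  0  3  -9   -4 ]
  [ 0  0  0   0    3 ]
r3 -> r3 − 3·r2
  [ 1  1  0  -3    5 ]
  [ 0  0  1  -3  -12 ]
  [ 0  0  0   0   32 ]
  [ 0  0  0   0    3 ]
r3 -> 1/32·r3
  [ 1  1  0  -3    5 ]
  [ 0  0  1  -3  -12 ]
  [ 0  0  0   0    1 ]
  [ 0  0  0   0    3 ]
r4 -> r4 − 3·r3
  [ 1  1  0  -3    5 ]
  [ 0  0  1  -3  -12 ]
  [ 0  0  0   0    1 ]
  [ 0  0  0   0    0 ]
r2 -> r2 + 12·r3
  [ 1  1  0  -3  5 ]
  [ 0  0  1  -3  0 ]
  [ 0  0  0   0  1 ]
  [ 0  0  0   0  0 ]
r1 -> r1 − 5·r3
  [ 1  1  0  -3  0 ]
  [ 0  0  1  -3  0 ]
  [ 0  0  0   0  1 ]
  [ 0  0  0   0  0 ]
Pivot columns are the columns containing a leading 1.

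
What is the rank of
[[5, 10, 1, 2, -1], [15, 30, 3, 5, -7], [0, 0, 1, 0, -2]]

rank = 3

R1 → 1/5·R1
  [  1   2  1/5  2/5  -1/5 ]
  [ 15  30    3    5    -7 ]
  [  0   0    1    0    -2 ]
R2 → R2 − 15·R1
  [ 1  2  1/5  2/5  -1/5 ]
  [ 0  0    0   -1    -4 ]
  [ 0  0    1    0    -2 ]
R2 <-> R3
  [ 1  2  1/5  2/5  -1/5 ]
  [ 0  0    1    0    -2 ]
  [ 0  0    0   -1    -4 ]
R3 → -1·R3
  [ 1  2  1/5  2/5  -1/5 ]
  [ 0  0    1    0    -2 ]
  [ 0  0    0    1     4 ]
R1 → R1 − 2/5·R3
  [ 1  2  1/5  0  -9/5 ]
  [ 0  0    1  0    -2 ]
  [ 0  0    0  1     4 ]
R1 → R1 − 1/5·R2
  [ 1  2  0  0  -7/5 ]
  [ 0  0  1  0    -2 ]
  [ 0  0  0  1     4 ]
The reduced form has 3 nonzero rows.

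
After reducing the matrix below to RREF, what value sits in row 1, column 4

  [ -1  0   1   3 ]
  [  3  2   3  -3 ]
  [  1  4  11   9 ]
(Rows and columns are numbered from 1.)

R1 → -1·R1
R2 → R2 − 3·R1
R3 → R3 − R1
R2 → 1/2·R2
R3 → R3 − 4·R2

-3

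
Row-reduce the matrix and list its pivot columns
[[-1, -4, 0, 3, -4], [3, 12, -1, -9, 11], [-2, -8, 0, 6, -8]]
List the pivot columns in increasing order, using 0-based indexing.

Multiply R1 by -1.
  [  1   4   0  -3   4 ]
  [  3  12  -1  -9  11 ]
  [ -2  -8   0   6  -8 ]
Subtract 3 times R1 from R2.
  [  1   4   0  -3   4 ]
  [  0   0  -1   0  -1 ]
  [ -2  -8   0   6  -8 ]
Add 2 times R1 to R3.
  [ 1  4   0  -3   4 ]
  [ 0  0  -1   0  -1 ]
  [ 0  0   0   0   0 ]
Multiply R2 by -1.
  [ 1  4  0  -3  4 ]
  [ 0  0  1   0  1 ]
  [ 0  0  0   0  0 ]
Pivot columns are the columns containing a leading 1.

0, 2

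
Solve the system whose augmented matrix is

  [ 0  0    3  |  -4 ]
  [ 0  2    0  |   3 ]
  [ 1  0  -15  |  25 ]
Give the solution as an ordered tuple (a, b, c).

Swap R1 and R3.
  [ 1  0  -15  |  25 ]
  [ 0  2    0  |   3 ]
  [ 0  0    3  |  -4 ]
Multiply R2 by 1/2.
  [ 1  0  -15  |   25 ]
  [ 0  1    0  |  3/2 ]
  [ 0  0    3  |   -4 ]
Multiply R3 by 1/3.
  [ 1  0  -15  |    25 ]
  [ 0  1    0  |   3/2 ]
  [ 0  0    1  |  -4/3 ]
Add 15 times R3 to R1.
  [ 1  0  0  |     5 ]
  [ 0  1  0  |   3/2 ]
  [ 0  0  1  |  -4/3 ]
Reading off the last column: a = 5, b = 3/2, c = -4/3.

(5, 3/2, -4/3)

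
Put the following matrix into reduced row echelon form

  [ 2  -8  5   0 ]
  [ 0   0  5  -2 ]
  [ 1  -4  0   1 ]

[[1, -4, 0, 1], [0, 0, 1, -2/5], [0, 0, 0, 0]]

R1 → 1/2·R1
  [ 1  -4  5/2   0 ]
  [ 0   0    5  -2 ]
  [ 1  -4    0   1 ]
R3 → R3 − R1
  [ 1  -4   5/2   0 ]
  [ 0   0     5  -2 ]
  [ 0   0  -5/2   1 ]
R2 → 1/5·R2
  [ 1  -4   5/2     0 ]
  [ 0   0     1  -2/5 ]
  [ 0   0  -5/2     1 ]
R3 → R3 + 5/2·R2
  [ 1  -4  5/2     0 ]
  [ 0   0    1  -2/5 ]
  [ 0   0    0     0 ]
R1 → R1 − 5/2·R2
  [ 1  -4  0     1 ]
  [ 0   0  1  -2/5 ]
  [ 0   0  0     0 ]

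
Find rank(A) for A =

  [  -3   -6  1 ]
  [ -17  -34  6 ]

r1 ← -1/3·r1
  [   1    2  -1/3 ]
  [ -17  -34     6 ]
r2 ← r2 + 17·r1
  [ 1  2  -1/3 ]
  [ 0  0   1/3 ]
r2 ← 3·r2
  [ 1  2  -1/3 ]
  [ 0  0     1 ]
r1 ← r1 + 1/3·r2
  [ 1  2  0 ]
  [ 0  0  1 ]
The reduced form has 2 nonzero rows.

rank = 2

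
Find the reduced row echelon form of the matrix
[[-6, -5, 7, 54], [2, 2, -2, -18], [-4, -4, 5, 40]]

Multiply r1 by -1/6.
  [  1  5/6  -7/6   -9 ]
  [  2    2    -2  -18 ]
  [ -4   -4     5   40 ]
Subtract 2 times r1 from r2.
  [  1  5/6  -7/6  -9 ]
  [  0  1/3   1/3   0 ]
  [ -4   -4     5  40 ]
Add 4 times r1 to r3.
  [ 1   5/6  -7/6  -9 ]
  [ 0   1/3   1/3   0 ]
  [ 0  -2/3   1/3   4 ]
Multiply r2 by 3.
  [ 1   5/6  -7/6  -9 ]
  [ 0     1     1   0 ]
  [ 0  -2/3   1/3   4 ]
Add 2/3 times r2 to r3.
  [ 1  5/6  -7/6  -9 ]
  [ 0    1     1   0 ]
  [ 0    0     1   4 ]
Subtract r3 from r2.
  [ 1  5/6  -7/6  -9 ]
  [ 0    1     0  -4 ]
  [ 0    0     1   4 ]
Add 7/6 times r3 to r1.
  [ 1  5/6  0  -13/3 ]
  [ 0    1  0     -4 ]
  [ 0    0  1      4 ]
Subtract 5/6 times r2 from r1.
  [ 1  0  0  -1 ]
  [ 0  1  0  -4 ]
  [ 0  0  1   4 ]

[[1, 0, 0, -1], [0, 1, 0, -4], [0, 0, 1, 4]]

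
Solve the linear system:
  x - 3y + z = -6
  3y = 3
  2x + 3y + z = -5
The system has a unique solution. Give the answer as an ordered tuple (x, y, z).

(-5, 1, 2)

Form the augmented matrix and row-reduce:
  [ 1  -3  1  |  -6 ]
  [ 0   3  0  |   3 ]
  [ 2   3  1  |  -5 ]
ρ3 := ρ3 − 2·ρ1
  [ 1  -3   1  |  -6 ]
  [ 0   3   0  |   3 ]
  [ 0   9  -1  |   7 ]
ρ2 := 1/3·ρ2
  [ 1  -3   1  |  -6 ]
  [ 0   1   0  |   1 ]
  [ 0   9  -1  |   7 ]
ρ3 := ρ3 − 9·ρ2
  [ 1  -3   1  |  -6 ]
  [ 0   1   0  |   1 ]
  [ 0   0  -1  |  -2 ]
ρ3 := -1·ρ3
  [ 1  -3  1  |  -6 ]
  [ 0   1  0  |   1 ]
  [ 0   0  1  |   2 ]
ρ1 := ρ1 − ρ3
  [ 1  -3  0  |  -8 ]
  [ 0   1  0  |   1 ]
  [ 0   0  1  |   2 ]
ρ1 := ρ1 + 3·ρ2
  [ 1  0  0  |  -5 ]
  [ 0  1  0  |   1 ]
  [ 0  0  1  |   2 ]
Reading off the last column: x = -5, y = 1, z = 2.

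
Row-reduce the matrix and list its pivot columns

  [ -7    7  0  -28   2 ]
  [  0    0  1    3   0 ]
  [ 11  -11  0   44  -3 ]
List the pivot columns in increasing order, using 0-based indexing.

R1 := -1/7·R1
R3 := R3 − 11·R1
R3 := 7·R3
R1 := R1 + 2/7·R3
Pivot columns are the columns containing a leading 1.

0, 2, 4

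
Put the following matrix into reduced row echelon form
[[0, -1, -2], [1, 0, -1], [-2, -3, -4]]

[[1, 0, -1], [0, 1, 2], [0, 0, 0]]

R1 <-> R2
  [  1   0  -1 ]
  [  0  -1  -2 ]
  [ -2  -3  -4 ]
R3 -> R3 + 2·R1
  [ 1   0  -1 ]
  [ 0  -1  -2 ]
  [ 0  -3  -6 ]
R2 -> -1·R2
  [ 1   0  -1 ]
  [ 0   1   2 ]
  [ 0  -3  -6 ]
R3 -> R3 + 3·R2
  [ 1  0  -1 ]
  [ 0  1   2 ]
  [ 0  0   0 ]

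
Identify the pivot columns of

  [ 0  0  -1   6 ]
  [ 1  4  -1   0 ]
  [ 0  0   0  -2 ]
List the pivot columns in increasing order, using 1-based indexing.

1, 3, 4

r1 <=> r2
  [ 1  4  -1   0 ]
  [ 0  0  -1   6 ]
  [ 0  0   0  -2 ]
r2 -> -1·r2
  [ 1  4  -1   0 ]
  [ 0  0   1  -6 ]
  [ 0  0   0  -2 ]
r3 -> -1/2·r3
  [ 1  4  -1   0 ]
  [ 0  0   1  -6 ]
  [ 0  0   0   1 ]
r2 -> r2 + 6·r3
  [ 1  4  -1  0 ]
  [ 0  0   1  0 ]
  [ 0  0   0  1 ]
r1 -> r1 + r2
  [ 1  4  0  0 ]
  [ 0  0  1  0 ]
  [ 0  0  0  1 ]
Pivot columns are the columns containing a leading 1.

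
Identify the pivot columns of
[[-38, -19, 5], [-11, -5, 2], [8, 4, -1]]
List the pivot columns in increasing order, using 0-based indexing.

0, 1, 2

R1 ← -1/38·R1
R2 ← R2 + 11·R1
R3 ← R3 − 8·R1
R2 ← 2·R2
R3 ← 19·R3
R2 ← R2 − 21/19·R3
R1 ← R1 + 5/38·R3
R1 ← R1 − 1/2·R2
Pivot columns are the columns containing a leading 1.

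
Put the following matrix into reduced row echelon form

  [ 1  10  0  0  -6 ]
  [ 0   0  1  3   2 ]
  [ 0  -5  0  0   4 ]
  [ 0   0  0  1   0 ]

Swap R2 and R3.
  [ 1  10  0  0  -6 ]
  [ 0  -5  0  0   4 ]
  [ 0   0  1  3   2 ]
  [ 0   0  0  1   0 ]
Multiply R2 by -1/5.
  [ 1  10  0  0    -6 ]
  [ 0   1  0  0  -4/5 ]
  [ 0   0  1  3     2 ]
  [ 0   0  0  1     0 ]
Subtract 3 times R4 from R3.
  [ 1  10  0  0    -6 ]
  [ 0   1  0  0  -4/5 ]
  [ 0   0  1  0     2 ]
  [ 0   0  0  1     0 ]
Subtract 10 times R2 from R1.
  [ 1  0  0  0     2 ]
  [ 0  1  0  0  -4/5 ]
  [ 0  0  1  0     2 ]
  [ 0  0  0  1     0 ]

[[1, 0, 0, 0, 2], [0, 1, 0, 0, -4/5], [0, 0, 1, 0, 2], [0, 0, 0, 1, 0]]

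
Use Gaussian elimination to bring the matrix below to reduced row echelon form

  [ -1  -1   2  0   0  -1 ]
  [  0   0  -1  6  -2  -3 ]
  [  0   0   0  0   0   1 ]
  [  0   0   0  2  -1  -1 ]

r1 → -1·r1
  [ 1  1  -2  0   0   1 ]
  [ 0  0  -1  6  -2  -3 ]
  [ 0  0   0  0   0   1 ]
  [ 0  0   0  2  -1  -1 ]
r2 → -1·r2
  [ 1  1  -2   0   0   1 ]
  [ 0  0   1  -6   2   3 ]
  [ 0  0   0   0   0   1 ]
  [ 0  0   0   2  -1  -1 ]
r3 <-> r4
  [ 1  1  -2   0   0   1 ]
  [ 0  0   1  -6   2   3 ]
  [ 0  0   0   2  -1  -1 ]
  [ 0  0   0   0   0   1 ]
r3 → 1/2·r3
  [ 1  1  -2   0     0     1 ]
  [ 0  0   1  -6     2     3 ]
  [ 0  0   0   1  -1/2  -1/2 ]
  [ 0  0   0   0     0     1 ]
r3 → r3 + 1/2·r4
  [ 1  1  -2   0     0  1 ]
  [ 0  0   1  -6     2  3 ]
  [ 0  0   0   1  -1/2  0 ]
  [ 0  0   0   0     0  1 ]
r2 → r2 − 3·r4
  [ 1  1  -2   0     0  1 ]
  [ 0  0   1  -6     2  0 ]
  [ 0  0   0   1  -1/2  0 ]
  [ 0  0   0   0     0  1 ]
r1 → r1 − r4
  [ 1  1  -2   0     0  0 ]
  [ 0  0   1  -6     2  0 ]
  [ 0  0   0   1  -1/2  0 ]
  [ 0  0   0   0     0  1 ]
r2 → r2 + 6·r3
  [ 1  1  -2  0     0  0 ]
  [ 0  0   1  0    -1  0 ]
  [ 0  0   0  1  -1/2  0 ]
  [ 0  0   0  0     0  1 ]
r1 → r1 + 2·r2
  [ 1  1  0  0    -2  0 ]
  [ 0  0  1  0    -1  0 ]
  [ 0  0  0  1  -1/2  0 ]
  [ 0  0  0  0     0  1 ]

[[1, 1, 0, 0, -2, 0], [0, 0, 1, 0, -1, 0], [0, 0, 0, 1, -1/2, 0], [0, 0, 0, 0, 0, 1]]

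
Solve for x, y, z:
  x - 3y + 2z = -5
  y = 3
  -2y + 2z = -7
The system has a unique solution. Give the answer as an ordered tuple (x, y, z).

(5, 3, -1/2)

Form the augmented matrix and row-reduce:
  [ 1  -3  2  |  -5 ]
  [ 0   1  0  |   3 ]
  [ 0  -2  2  |  -7 ]
R3 ← R3 + 2·R2
  [ 1  -3  2  |  -5 ]
  [ 0   1  0  |   3 ]
  [ 0   0  2  |  -1 ]
R3 ← 1/2·R3
  [ 1  -3  2  |    -5 ]
  [ 0   1  0  |     3 ]
  [ 0   0  1  |  -1/2 ]
R1 ← R1 − 2·R3
  [ 1  -3  0  |    -4 ]
  [ 0   1  0  |     3 ]
  [ 0   0  1  |  -1/2 ]
R1 ← R1 + 3·R2
  [ 1  0  0  |     5 ]
  [ 0  1  0  |     3 ]
  [ 0  0  1  |  -1/2 ]
Reading off the last column: x = 5, y = 3, z = -1/2.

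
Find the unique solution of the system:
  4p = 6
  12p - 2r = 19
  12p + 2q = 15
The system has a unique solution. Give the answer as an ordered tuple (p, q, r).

(3/2, -3/2, -1/2)

Form the augmented matrix and row-reduce:
  [  4  0   0  |   6 ]
  [ 12  0  -2  |  19 ]
  [ 12  2   0  |  15 ]
ρ1 ← 1/4·ρ1
  [  1  0   0  |  3/2 ]
  [ 12  0  -2  |   19 ]
  [ 12  2   0  |   15 ]
ρ2 ← ρ2 − 12·ρ1
  [  1  0   0  |  3/2 ]
  [  0  0  -2  |    1 ]
  [ 12  2   0  |   15 ]
ρ3 ← ρ3 − 12·ρ1
  [ 1  0   0  |  3/2 ]
  [ 0  0  -2  |    1 ]
  [ 0  2   0  |   -3 ]
ρ2 <-> ρ3
  [ 1  0   0  |  3/2 ]
  [ 0  2   0  |   -3 ]
  [ 0  0  -2  |    1 ]
ρ2 ← 1/2·ρ2
  [ 1  0   0  |   3/2 ]
  [ 0  1   0  |  -3/2 ]
  [ 0  0  -2  |     1 ]
ρ3 ← -1/2·ρ3
  [ 1  0  0  |   3/2 ]
  [ 0  1  0  |  -3/2 ]
  [ 0  0  1  |  -1/2 ]
Reading off the last column: p = 3/2, q = -3/2, r = -1/2.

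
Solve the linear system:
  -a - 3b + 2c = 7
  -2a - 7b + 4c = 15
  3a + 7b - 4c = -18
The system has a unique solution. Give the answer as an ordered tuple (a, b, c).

(-3, -1, 1/2)

Form the augmented matrix and row-reduce:
  [ -1  -3   2  |    7 ]
  [ -2  -7   4  |   15 ]
  [  3   7  -4  |  -18 ]
Multiply r1 by -1.
  [  1   3  -2  |   -7 ]
  [ -2  -7   4  |   15 ]
  [  3   7  -4  |  -18 ]
Add 2 times r1 to r2.
  [ 1   3  -2  |   -7 ]
  [ 0  -1   0  |    1 ]
  [ 3   7  -4  |  -18 ]
Subtract 3 times r1 from r3.
  [ 1   3  -2  |  -7 ]
  [ 0  -1   0  |   1 ]
  [ 0  -2   2  |   3 ]
Multiply r2 by -1.
  [ 1   3  -2  |  -7 ]
  [ 0   1   0  |  -1 ]
  [ 0  -2   2  |   3 ]
Add 2 times r2 to r3.
  [ 1  3  -2  |  -7 ]
  [ 0  1   0  |  -1 ]
  [ 0  0   2  |   1 ]
Multiply r3 by 1/2.
  [ 1  3  -2  |   -7 ]
  [ 0  1   0  |   -1 ]
  [ 0  0   1  |  1/2 ]
Add 2 times r3 to r1.
  [ 1  3  0  |   -6 ]
  [ 0  1  0  |   -1 ]
  [ 0  0  1  |  1/2 ]
Subtract 3 times r2 from r1.
  [ 1  0  0  |   -3 ]
  [ 0  1  0  |   -1 ]
  [ 0  0  1  |  1/2 ]
Reading off the last column: a = -3, b = -1, c = 1/2.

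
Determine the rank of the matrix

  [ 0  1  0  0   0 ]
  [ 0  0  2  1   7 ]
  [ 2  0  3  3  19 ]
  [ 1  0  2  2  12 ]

Swap R1 and R3.
  [ 2  0  3  3  19 ]
  [ 0  0  2  1   7 ]
  [ 0  1  0  0   0 ]
  [ 1  0  2  2  12 ]
Multiply R1 by 1/2.
  [ 1  0  3/2  3/2  19/2 ]
  [ 0  0    2    1     7 ]
  [ 0  1    0    0     0 ]
  [ 1  0    2    2    12 ]
Subtract R1 from R4.
  [ 1  0  3/2  3/2  19/2 ]
  [ 0  0    2    1     7 ]
  [ 0  1    0    0     0 ]
  [ 0  0  1/2  1/2   5/2 ]
Swap R2 and R3.
  [ 1  0  3/2  3/2  19/2 ]
  [ 0  1    0    0     0 ]
  [ 0  0    2    1     7 ]
  [ 0  0  1/2  1/2   5/2 ]
Multiply R3 by 1/2.
  [ 1  0  3/2  3/2  19/2 ]
  [ 0  1    0    0     0 ]
  [ 0  0    1  1/2   7/2 ]
  [ 0  0  1/2  1/2   5/2 ]
Subtract 1/2 times R3 from R4.
  [ 1  0  3/2  3/2  19/2 ]
  [ 0  1    0    0     0 ]
  [ 0  0    1  1/2   7/2 ]
  [ 0  0    0  1/4   3/4 ]
Multiply R4 by 4.
  [ 1  0  3/2  3/2  19/2 ]
  [ 0  1    0    0     0 ]
  [ 0  0    1  1/2   7/2 ]
  [ 0  0    0    1     3 ]
Subtract 1/2 times R4 from R3.
  [ 1  0  3/2  3/2  19/2 ]
  [ 0  1    0    0     0 ]
  [ 0  0    1    0     2 ]
  [ 0  0    0    1     3 ]
Subtract 3/2 times R4 from R1.
  [ 1  0  3/2  0  5 ]
  [ 0  1    0  0  0 ]
  [ 0  0    1  0  2 ]
  [ 0  0    0  1  3 ]
Subtract 3/2 times R3 from R1.
  [ 1  0  0  0  2 ]
  [ 0  1  0  0  0 ]
  [ 0  0  1  0  2 ]
  [ 0  0  0  1  3 ]
The reduced form has 4 nonzero rows.

rank = 4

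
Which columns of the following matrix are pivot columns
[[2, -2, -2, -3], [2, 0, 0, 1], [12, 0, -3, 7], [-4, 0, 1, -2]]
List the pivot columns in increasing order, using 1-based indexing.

R1 ← 1/2·R1
  [  1  -1  -1  -3/2 ]
  [  2   0   0     1 ]
  [ 12   0  -3     7 ]
  [ -4   0   1    -2 ]
R2 ← R2 − 2·R1
  [  1  -1  -1  -3/2 ]
  [  0   2   2     4 ]
  [ 12   0  -3     7 ]
  [ -4   0   1    -2 ]
R3 ← R3 − 12·R1
  [  1  -1  -1  -3/2 ]
  [  0   2   2     4 ]
  [  0  12   9    25 ]
  [ -4   0   1    -2 ]
R4 ← R4 + 4·R1
  [ 1  -1  -1  -3/2 ]
  [ 0   2   2     4 ]
  [ 0  12   9    25 ]
  [ 0  -4  -3    -8 ]
R2 ← 1/2·R2
  [ 1  -1  -1  -3/2 ]
  [ 0   1   1     2 ]
  [ 0  12   9    25 ]
  [ 0  -4  -3    -8 ]
R3 ← R3 − 12·R2
  [ 1  -1  -1  -3/2 ]
  [ 0   1   1     2 ]
  [ 0   0  -3     1 ]
  [ 0  -4  -3    -8 ]
R4 ← R4 + 4·R2
  [ 1  -1  -1  -3/2 ]
  [ 0   1   1     2 ]
  [ 0   0  -3     1 ]
  [ 0   0   1     0 ]
R3 ← -1/3·R3
  [ 1  -1  -1  -3/2 ]
  [ 0   1   1     2 ]
  [ 0   0   1  -1/3 ]
  [ 0   0   1     0 ]
R4 ← R4 − R3
  [ 1  -1  -1  -3/2 ]
  [ 0   1   1     2 ]
  [ 0   0   1  -1/3 ]
  [ 0   0   0   1/3 ]
R4 ← 3·R4
  [ 1  -1  -1  -3/2 ]
  [ 0   1   1     2 ]
  [ 0   0   1  -1/3 ]
  [ 0   0   0     1 ]
R3 ← R3 + 1/3·R4
  [ 1  -1  -1  -3/2 ]
  [ 0   1   1     2 ]
  [ 0   0   1     0 ]
  [ 0   0   0     1 ]
R2 ← R2 − 2·R4
  [ 1  -1  -1  -3/2 ]
  [ 0   1   1     0 ]
  [ 0   0   1     0 ]
  [ 0   0   0     1 ]
R1 ← R1 + 3/2·R4
  [ 1  -1  -1  0 ]
  [ 0   1   1  0 ]
  [ 0   0   1  0 ]
  [ 0   0   0  1 ]
R2 ← R2 − R3
  [ 1  -1  -1  0 ]
  [ 0   1   0  0 ]
  [ 0   0   1  0 ]
  [ 0   0   0  1 ]
R1 ← R1 + R3
  [ 1  -1  0  0 ]
  [ 0   1  0  0 ]
  [ 0   0  1  0 ]
  [ 0   0  0  1 ]
R1 ← R1 + R2
  [ 1  0  0  0 ]
  [ 0  1  0  0 ]
  [ 0  0  1  0 ]
  [ 0  0  0  1 ]
Pivot columns are the columns containing a leading 1.

1, 2, 3, 4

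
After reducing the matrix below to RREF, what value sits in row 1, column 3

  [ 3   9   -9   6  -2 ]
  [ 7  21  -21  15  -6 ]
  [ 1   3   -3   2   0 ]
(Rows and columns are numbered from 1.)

r1 ← 1/3·r1
  [ 1   3   -3   2  -2/3 ]
  [ 7  21  -21  15    -6 ]
  [ 1   3   -3   2     0 ]
r2 ← r2 − 7·r1
  [ 1  3  -3  2  -2/3 ]
  [ 0  0   0  1  -4/3 ]
  [ 1  3  -3  2     0 ]
r3 ← r3 − r1
  [ 1  3  -3  2  -2/3 ]
  [ 0  0   0  1  -4/3 ]
  [ 0  0   0  0   2/3 ]
r3 ← 3/2·r3
  [ 1  3  -3  2  -2/3 ]
  [ 0  0   0  1  -4/3 ]
  [ 0  0   0  0     1 ]
r2 ← r2 + 4/3·r3
  [ 1  3  -3  2  -2/3 ]
  [ 0  0   0  1     0 ]
  [ 0  0   0  0     1 ]
r1 ← r1 + 2/3·r3
  [ 1  3  -3  2  0 ]
  [ 0  0   0  1  0 ]
  [ 0  0   0  0  1 ]
r1 ← r1 − 2·r2
  [ 1  3  -3  0  0 ]
  [ 0  0   0  1  0 ]
  [ 0  0   0  0  1 ]

-3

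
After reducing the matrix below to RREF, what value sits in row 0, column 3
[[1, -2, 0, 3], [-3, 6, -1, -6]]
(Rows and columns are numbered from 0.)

3

R2 -> R2 + 3·R1
  [ 1  -2   0  3 ]
  [ 0   0  -1  3 ]
R2 -> -1·R2
  [ 1  -2  0   3 ]
  [ 0   0  1  -3 ]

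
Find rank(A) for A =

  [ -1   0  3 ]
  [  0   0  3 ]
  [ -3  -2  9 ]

rank = 3

ρ1 → -1·ρ1
  [  1   0  -3 ]
  [  0   0   3 ]
  [ -3  -2   9 ]
ρ3 → ρ3 + 3·ρ1
  [ 1   0  -3 ]
  [ 0   0   3 ]
  [ 0  -2   0 ]
ρ2 <-> ρ3
  [ 1   0  -3 ]
  [ 0  -2   0 ]
  [ 0   0   3 ]
ρ2 → -1/2·ρ2
  [ 1  0  -3 ]
  [ 0  1   0 ]
  [ 0  0   3 ]
ρ3 → 1/3·ρ3
  [ 1  0  -3 ]
  [ 0  1   0 ]
  [ 0  0   1 ]
ρ1 → ρ1 + 3·ρ3
  [ 1  0  0 ]
  [ 0  1  0 ]
  [ 0  0  1 ]
The reduced form has 3 nonzero rows.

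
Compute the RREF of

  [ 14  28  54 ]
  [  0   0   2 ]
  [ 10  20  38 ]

Multiply R1 by 1/14.
Subtract 10 times R1 from R3.
Multiply R2 by 1/2.
Add 4/7 times R2 to R3.
Subtract 27/7 times R2 from R1.

[[1, 2, 0], [0, 0, 1], [0, 0, 0]]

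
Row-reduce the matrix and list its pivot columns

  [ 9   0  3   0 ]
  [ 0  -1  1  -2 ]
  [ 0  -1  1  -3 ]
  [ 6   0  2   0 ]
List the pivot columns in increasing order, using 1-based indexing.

R1 := 1/9·R1
R4 := R4 − 6·R1
R2 := -1·R2
R3 := R3 + R2
R3 := -1·R3
R2 := R2 − 2·R3
Pivot columns are the columns containing a leading 1.

1, 2, 4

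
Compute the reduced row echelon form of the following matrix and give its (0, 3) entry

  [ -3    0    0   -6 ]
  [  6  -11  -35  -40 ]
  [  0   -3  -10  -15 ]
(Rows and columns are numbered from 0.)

2

ρ1 -> -1/3·ρ1
  [ 1    0    0    2 ]
  [ 6  -11  -35  -40 ]
  [ 0   -3  -10  -15 ]
ρ2 -> ρ2 − 6·ρ1
  [ 1    0    0    2 ]
  [ 0  -11  -35  -52 ]
  [ 0   -3  -10  -15 ]
ρ2 -> -1/11·ρ2
  [ 1   0      0      2 ]
  [ 0   1  35/11  52/11 ]
  [ 0  -3    -10    -15 ]
ρ3 -> ρ3 + 3·ρ2
  [ 1  0      0      2 ]
  [ 0  1  35/11  52/11 ]
  [ 0  0  -5/11  -9/11 ]
ρ3 -> -11/5·ρ3
  [ 1  0      0      2 ]
  [ 0  1  35/11  52/11 ]
  [ 0  0      1    9/5 ]
ρ2 -> ρ2 − 35/11·ρ3
  [ 1  0  0    2 ]
  [ 0  1  0   -1 ]
  [ 0  0  1  9/5 ]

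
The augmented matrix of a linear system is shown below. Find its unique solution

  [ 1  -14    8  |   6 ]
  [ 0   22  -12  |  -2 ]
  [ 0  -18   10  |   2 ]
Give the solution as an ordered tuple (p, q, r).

ρ2 -> 1/22·ρ2
ρ3 -> ρ3 + 18·ρ2
ρ3 -> 11/2·ρ3
ρ2 -> ρ2 + 6/11·ρ3
ρ1 -> ρ1 − 8·ρ3
ρ1 -> ρ1 + 14·ρ2
Reading off the last column: p = 4, q = 1, r = 2.

(4, 1, 2)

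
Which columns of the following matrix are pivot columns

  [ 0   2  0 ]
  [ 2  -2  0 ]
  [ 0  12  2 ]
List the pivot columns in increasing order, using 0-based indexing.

0, 1, 2

R1 ↔ R2
  [ 2  -2  0 ]
  [ 0   2  0 ]
  [ 0  12  2 ]
R1 -> 1/2·R1
  [ 1  -1  0 ]
  [ 0   2  0 ]
  [ 0  12  2 ]
R2 -> 1/2·R2
  [ 1  -1  0 ]
  [ 0   1  0 ]
  [ 0  12  2 ]
R3 -> R3 − 12·R2
  [ 1  -1  0 ]
  [ 0   1  0 ]
  [ 0   0  2 ]
R3 -> 1/2·R3
  [ 1  -1  0 ]
  [ 0   1  0 ]
  [ 0   0  1 ]
R1 -> R1 + R2
  [ 1  0  0 ]
  [ 0  1  0 ]
  [ 0  0  1 ]
Pivot columns are the columns containing a leading 1.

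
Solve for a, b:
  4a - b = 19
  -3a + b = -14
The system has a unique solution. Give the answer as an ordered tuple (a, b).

Form the augmented matrix and row-reduce:
  [  4  -1  |   19 ]
  [ -3   1  |  -14 ]
ρ1 → 1/4·ρ1
  [  1  -1/4  |  19/4 ]
  [ -3     1  |   -14 ]
ρ2 → ρ2 + 3·ρ1
  [ 1  -1/4  |  19/4 ]
  [ 0   1/4  |   1/4 ]
ρ2 → 4·ρ2
  [ 1  -1/4  |  19/4 ]
  [ 0     1  |     1 ]
ρ1 → ρ1 + 1/4·ρ2
  [ 1  0  |  5 ]
  [ 0  1  |  1 ]
Reading off the last column: a = 5, b = 1.

(5, 1)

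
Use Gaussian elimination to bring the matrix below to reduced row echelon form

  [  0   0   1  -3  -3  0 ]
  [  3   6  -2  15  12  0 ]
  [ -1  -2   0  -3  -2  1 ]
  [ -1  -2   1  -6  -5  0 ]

R1 <-> R2
  [  3   6  -2  15  12  0 ]
  [  0   0   1  -3  -3  0 ]
  [ -1  -2   0  -3  -2  1 ]
  [ -1  -2   1  -6  -5  0 ]
R1 ← 1/3·R1
  [  1   2  -2/3   5   4  0 ]
  [  0   0     1  -3  -3  0 ]
  [ -1  -2     0  -3  -2  1 ]
  [ -1  -2     1  -6  -5  0 ]
R3 ← R3 + R1
  [  1   2  -2/3   5   4  0 ]
  [  0   0     1  -3  -3  0 ]
  [  0   0  -2/3   2   2  1 ]
  [ -1  -2     1  -6  -5  0 ]
R4 ← R4 + R1
  [ 1  2  -2/3   5   4  0 ]
  [ 0  0     1  -3  -3  0 ]
  [ 0  0  -2/3   2   2  1 ]
  [ 0  0   1/3  -1  -1  0 ]
R3 ← R3 + 2/3·R2
  [ 1  2  -2/3   5   4  0 ]
  [ 0  0     1  -3  -3  0 ]
  [ 0  0     0   0   0  1 ]
  [ 0  0   1/3  -1  -1  0 ]
R4 ← R4 − 1/3·R2
  [ 1  2  -2/3   5   4  0 ]
  [ 0  0     1  -3  -3  0 ]
  [ 0  0     0   0   0  1 ]
  [ 0  0     0   0   0  0 ]
R1 ← R1 + 2/3·R2
  [ 1  2  0   3   2  0 ]
  [ 0  0  1  -3  -3  0 ]
  [ 0  0  0   0   0  1 ]
  [ 0  0  0   0   0  0 ]

[[1, 2, 0, 3, 2, 0], [0, 0, 1, -3, -3, 0], [0, 0, 0, 0, 0, 1], [0, 0, 0, 0, 0, 0]]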